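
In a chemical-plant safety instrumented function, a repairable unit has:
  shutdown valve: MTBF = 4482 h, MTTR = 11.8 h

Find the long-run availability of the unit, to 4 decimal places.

A(shutdown valve) = MTBF/(MTBF+MTTR) = 4482/(4482+11.8) = 0.9974

0.9974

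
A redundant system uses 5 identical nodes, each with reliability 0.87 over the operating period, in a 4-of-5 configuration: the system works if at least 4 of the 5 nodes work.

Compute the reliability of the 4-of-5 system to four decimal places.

0.8708

R = Σ_{i=4}^{5} C(5,i) p^i (1−p)^{5−i} with p = 0.87
C(5,4)·0.87^4·0.13^1 = 0.372383
C(5,5)·0.87^5·0.13^0 = 0.498421
Sum = 0.8708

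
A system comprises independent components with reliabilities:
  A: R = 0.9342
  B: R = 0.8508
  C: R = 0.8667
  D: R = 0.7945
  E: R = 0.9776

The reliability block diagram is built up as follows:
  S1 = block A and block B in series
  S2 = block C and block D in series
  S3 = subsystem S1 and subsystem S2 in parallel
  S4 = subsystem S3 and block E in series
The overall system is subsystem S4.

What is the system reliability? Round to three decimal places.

Series (A and B): 0.93420 × 0.85080 = 0.79482
Series (C and D): 0.86670 × 0.79450 = 0.68859
Parallel ([0.79482] and [0.68859]): 1 − (1 − 0.79482)(1 − 0.68859) = 0.93610
Series ([0.93610] and E): 0.93610 × 0.97760 = 0.915

0.915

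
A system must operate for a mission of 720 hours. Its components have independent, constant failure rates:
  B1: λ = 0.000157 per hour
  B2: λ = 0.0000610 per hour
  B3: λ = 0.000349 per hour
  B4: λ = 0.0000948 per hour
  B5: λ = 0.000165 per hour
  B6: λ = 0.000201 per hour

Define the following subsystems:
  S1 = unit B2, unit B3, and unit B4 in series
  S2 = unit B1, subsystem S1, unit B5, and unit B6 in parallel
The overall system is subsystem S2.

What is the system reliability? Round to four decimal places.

R(B1) = exp(−0.000157 × 720) = 0.893115
R(B2) = exp(−0.0000610 × 720) = 0.957031
R(B3) = exp(−0.000349 × 720) = 0.777805
R(B4) = exp(−0.0000948 × 720) = 0.934021
R(B5) = exp(−0.000165 × 720) = 0.887985
R(B6) = exp(−0.000201 × 720) = 0.865265
Series (B2, B3, and B4): 0.957031 × 0.777805 × 0.934021 = 0.695270
Parallel (B1, [0.695270], B5, and B6): 1 − (1 − 0.893115)(1 − 0.695270)(1 − 0.887985)(1 − 0.865265) = 0.9995

0.9995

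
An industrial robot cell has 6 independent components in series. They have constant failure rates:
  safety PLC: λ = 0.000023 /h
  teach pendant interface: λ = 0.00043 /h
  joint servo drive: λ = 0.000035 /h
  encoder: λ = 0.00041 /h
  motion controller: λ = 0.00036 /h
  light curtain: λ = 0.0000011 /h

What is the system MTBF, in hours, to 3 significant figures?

794

Series of exponential components: λ_sys = Σ λ_i
λ_sys = 0.000023 + 0.00043 + 0.000035 + 0.00041 + 0.00036 + 0.0000011 = 1.2591e-03 /h
MTBF = 1 / λ_sys = 794 h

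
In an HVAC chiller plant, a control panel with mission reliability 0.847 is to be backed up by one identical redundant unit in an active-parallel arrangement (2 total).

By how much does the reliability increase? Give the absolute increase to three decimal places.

R_before = 0.847
R_after = 1 − (1 − 0.847)^2 = 0.977
ΔR = 0.977 − 0.847 = 0.130

0.130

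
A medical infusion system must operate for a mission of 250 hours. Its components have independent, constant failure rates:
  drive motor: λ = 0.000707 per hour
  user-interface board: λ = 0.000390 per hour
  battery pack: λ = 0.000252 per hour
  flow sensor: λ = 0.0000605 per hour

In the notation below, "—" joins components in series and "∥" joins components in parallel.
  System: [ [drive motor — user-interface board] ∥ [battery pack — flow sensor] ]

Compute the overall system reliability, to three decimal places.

0.982

R(drive motor) = exp(−0.000707 × 250) = 0.83799
R(user-interface board) = exp(−0.000390 × 250) = 0.90710
R(battery pack) = exp(−0.000252 × 250) = 0.93894
R(flow sensor) = exp(−0.0000605 × 250) = 0.98499
Series (drive motor and user-interface board): 0.83799 × 0.90710 = 0.76014
Series (battery pack and flow sensor): 0.93894 × 0.98499 = 0.92485
Parallel ([0.76014] and [0.92485]): 1 − (1 − 0.76014)(1 − 0.92485) = 0.982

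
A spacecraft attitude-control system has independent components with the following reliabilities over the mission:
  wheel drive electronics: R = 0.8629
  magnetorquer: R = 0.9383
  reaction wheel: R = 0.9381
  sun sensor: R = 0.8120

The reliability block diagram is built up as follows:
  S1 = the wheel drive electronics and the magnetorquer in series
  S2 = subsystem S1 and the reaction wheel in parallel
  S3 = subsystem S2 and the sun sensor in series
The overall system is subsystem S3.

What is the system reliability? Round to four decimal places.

Series (wheel drive electronics and magnetorquer): 0.862900 × 0.938300 = 0.809659
Parallel ([0.809659] and reaction wheel): 1 − (1 − 0.809659)(1 − 0.938100) = 0.988218
Series ([0.988218] and sun sensor): 0.988218 × 0.812000 = 0.8024

0.8024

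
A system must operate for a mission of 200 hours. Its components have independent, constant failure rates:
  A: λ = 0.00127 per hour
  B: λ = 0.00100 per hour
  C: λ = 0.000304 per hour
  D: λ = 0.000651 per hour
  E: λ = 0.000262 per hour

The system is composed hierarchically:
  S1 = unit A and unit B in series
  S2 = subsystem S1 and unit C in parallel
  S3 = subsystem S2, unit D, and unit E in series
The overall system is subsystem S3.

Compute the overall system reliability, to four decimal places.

0.8152

R(A) = exp(−0.00127 × 200) = 0.775692
R(B) = exp(−0.00100 × 200) = 0.818731
R(C) = exp(−0.000304 × 200) = 0.941011
R(D) = exp(−0.000651 × 200) = 0.877920
R(E) = exp(−0.000262 × 200) = 0.948949
Series (A and B): 0.775692 × 0.818731 = 0.635083
Parallel ([0.635083] and C): 1 − (1 − 0.635083)(1 − 0.941011) = 0.978474
Series ([0.978474], D, and E): 0.978474 × 0.877920 × 0.948949 = 0.8152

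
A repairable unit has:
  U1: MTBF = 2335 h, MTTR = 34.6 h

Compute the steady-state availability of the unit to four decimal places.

0.9854

A(U1) = MTBF/(MTBF+MTTR) = 2335/(2335+34.6) = 0.9854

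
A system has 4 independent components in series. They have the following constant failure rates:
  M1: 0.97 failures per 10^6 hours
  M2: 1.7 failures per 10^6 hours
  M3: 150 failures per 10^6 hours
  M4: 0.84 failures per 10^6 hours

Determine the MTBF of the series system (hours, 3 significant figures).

Series of exponential components: λ_sys = Σ λ_i
λ_sys = 0.00000097 + 0.0000017 + 0.00015 + 0.00000084 = 1.5351e-04 /h
MTBF = 1 / λ_sys = 6510 h

6510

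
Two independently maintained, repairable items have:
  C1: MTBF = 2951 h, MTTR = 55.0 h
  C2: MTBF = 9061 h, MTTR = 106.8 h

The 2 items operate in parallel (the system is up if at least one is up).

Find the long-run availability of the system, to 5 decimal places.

A(C1) = MTBF/(MTBF+MTTR) = 2951/(2951+55.0) = 0.981703
A(C2) = MTBF/(MTBF+MTTR) = 9061/(9061+106.8) = 0.988351
Parallel availability: 1 − (1 − 0.981703)(1 − 0.988351) = 0.99979

0.99979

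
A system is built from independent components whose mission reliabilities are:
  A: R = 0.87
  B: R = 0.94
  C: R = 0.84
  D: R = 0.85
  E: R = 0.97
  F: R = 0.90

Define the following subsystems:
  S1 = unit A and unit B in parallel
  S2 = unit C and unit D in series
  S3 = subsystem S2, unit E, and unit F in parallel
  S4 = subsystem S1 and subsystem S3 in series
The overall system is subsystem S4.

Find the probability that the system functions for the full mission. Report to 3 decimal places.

0.991

Parallel (A and B): 1 − (1 − 0.87000)(1 − 0.94000) = 0.99220
Series (C and D): 0.84000 × 0.85000 = 0.71400
Parallel ([0.71400], E, and F): 1 − (1 − 0.71400)(1 − 0.97000)(1 − 0.90000) = 0.99914
Series ([0.99220] and [0.99914]): 0.99220 × 0.99914 = 0.991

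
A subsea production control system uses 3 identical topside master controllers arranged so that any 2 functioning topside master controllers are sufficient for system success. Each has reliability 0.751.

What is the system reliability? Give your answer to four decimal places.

0.8449

R = Σ_{i=2}^{3} C(3,i) p^i (1−p)^{3−i} with p = 0.751
C(3,2)·0.751^2·0.249^1 = 0.421309
C(3,3)·0.751^3·0.249^0 = 0.423565
Sum = 0.8449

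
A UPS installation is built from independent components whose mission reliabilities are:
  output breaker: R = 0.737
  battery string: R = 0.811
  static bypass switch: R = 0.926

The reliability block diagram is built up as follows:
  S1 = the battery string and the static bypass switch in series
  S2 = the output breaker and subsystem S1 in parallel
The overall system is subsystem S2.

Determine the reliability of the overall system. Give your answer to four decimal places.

0.9345

Series (battery string and static bypass switch): 0.811000 × 0.926000 = 0.750986
Parallel (output breaker and [0.750986]): 1 − (1 − 0.737000)(1 − 0.750986) = 0.9345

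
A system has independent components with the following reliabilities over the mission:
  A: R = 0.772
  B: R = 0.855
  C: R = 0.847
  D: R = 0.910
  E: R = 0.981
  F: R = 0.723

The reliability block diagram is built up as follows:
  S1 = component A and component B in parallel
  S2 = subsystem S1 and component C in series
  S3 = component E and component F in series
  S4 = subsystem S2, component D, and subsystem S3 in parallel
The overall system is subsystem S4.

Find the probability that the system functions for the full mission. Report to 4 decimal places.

Parallel (A and B): 1 − (1 − 0.772000)(1 − 0.855000) = 0.966940
Series ([0.966940] and C): 0.966940 × 0.847000 = 0.818998
Series (E and F): 0.981000 × 0.723000 = 0.709263
Parallel ([0.818998], D, and [0.709263]): 1 − (1 − 0.818998)(1 − 0.910000)(1 − 0.709263) = 0.9953

0.9953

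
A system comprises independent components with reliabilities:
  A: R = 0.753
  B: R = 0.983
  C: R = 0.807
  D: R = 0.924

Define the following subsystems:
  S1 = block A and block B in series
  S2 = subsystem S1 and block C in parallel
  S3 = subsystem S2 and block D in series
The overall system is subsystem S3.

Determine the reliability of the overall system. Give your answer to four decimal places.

Series (A and B): 0.753000 × 0.983000 = 0.740199
Parallel ([0.740199] and C): 1 − (1 − 0.740199)(1 − 0.807000) = 0.949858
Series ([0.949858] and D): 0.949858 × 0.924000 = 0.8777

0.8777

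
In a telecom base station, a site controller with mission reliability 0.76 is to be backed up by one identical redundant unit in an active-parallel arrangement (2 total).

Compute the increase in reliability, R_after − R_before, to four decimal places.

0.1824

R_before = 0.76
R_after = 1 − (1 − 0.76)^2 = 0.9424
ΔR = 0.9424 − 0.76 = 0.1824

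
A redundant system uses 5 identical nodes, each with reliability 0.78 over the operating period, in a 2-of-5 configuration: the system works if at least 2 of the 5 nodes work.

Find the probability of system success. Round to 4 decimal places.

R = Σ_{i=2}^{5} C(5,i) p^i (1−p)^{5−i} with p = 0.78
C(5,2)·0.78^2·0.22^3 = 0.064782
C(5,3)·0.78^3·0.22^2 = 0.229683
C(5,4)·0.78^4·0.22^1 = 0.407166
C(5,5)·0.78^5·0.22^0 = 0.288717
Sum = 0.9903

0.9903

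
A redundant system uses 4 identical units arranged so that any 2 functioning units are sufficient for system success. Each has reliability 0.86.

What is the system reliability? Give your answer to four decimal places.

0.9902

R = Σ_{i=2}^{4} C(4,i) p^i (1−p)^{4−i} with p = 0.86
C(4,2)·0.86^2·0.14^2 = 0.086977
C(4,3)·0.86^3·0.14^1 = 0.356191
C(4,4)·0.86^4·0.14^0 = 0.547008
Sum = 0.9902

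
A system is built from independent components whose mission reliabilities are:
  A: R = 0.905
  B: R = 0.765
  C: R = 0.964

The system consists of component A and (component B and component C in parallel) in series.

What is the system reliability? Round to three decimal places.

0.897

Parallel (B and C): 1 − (1 − 0.76500)(1 − 0.96400) = 0.99154
Series (A and [0.99154]): 0.90500 × 0.99154 = 0.897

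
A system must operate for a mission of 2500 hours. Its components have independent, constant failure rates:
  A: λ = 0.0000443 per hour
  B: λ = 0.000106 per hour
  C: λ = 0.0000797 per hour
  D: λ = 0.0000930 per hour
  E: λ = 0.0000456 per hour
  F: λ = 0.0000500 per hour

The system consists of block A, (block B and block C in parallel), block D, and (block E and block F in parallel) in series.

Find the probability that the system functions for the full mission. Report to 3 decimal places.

R(A) = exp(−0.0000443 × 2500) = 0.89516
R(B) = exp(−0.000106 × 2500) = 0.76721
R(C) = exp(−0.0000797 × 2500) = 0.81935
R(D) = exp(−0.0000930 × 2500) = 0.79255
R(E) = exp(−0.0000456 × 2500) = 0.89226
R(F) = exp(−0.0000500 × 2500) = 0.88250
Parallel (B and C): 1 − (1 − 0.76721)(1 − 0.81935) = 0.95795
Parallel (E and F): 1 − (1 − 0.89226)(1 − 0.88250) = 0.98734
Series (A, [0.95795], D, and [0.98734]): 0.89516 × 0.95795 × 0.79255 × 0.98734 = 0.671

0.671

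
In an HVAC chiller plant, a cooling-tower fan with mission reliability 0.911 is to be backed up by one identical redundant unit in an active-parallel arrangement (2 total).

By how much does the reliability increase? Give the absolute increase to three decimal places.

0.081

R_before = 0.911
R_after = 1 − (1 − 0.911)^2 = 0.992
ΔR = 0.992 − 0.911 = 0.081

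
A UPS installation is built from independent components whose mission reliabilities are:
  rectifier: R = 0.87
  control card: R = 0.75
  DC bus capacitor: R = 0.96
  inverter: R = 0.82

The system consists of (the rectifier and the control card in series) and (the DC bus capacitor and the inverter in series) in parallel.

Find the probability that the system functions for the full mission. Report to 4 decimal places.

Series (rectifier and control card): 0.870000 × 0.750000 = 0.652500
Series (DC bus capacitor and inverter): 0.960000 × 0.820000 = 0.787200
Parallel ([0.652500] and [0.787200]): 1 − (1 − 0.652500)(1 − 0.787200) = 0.9261

0.9261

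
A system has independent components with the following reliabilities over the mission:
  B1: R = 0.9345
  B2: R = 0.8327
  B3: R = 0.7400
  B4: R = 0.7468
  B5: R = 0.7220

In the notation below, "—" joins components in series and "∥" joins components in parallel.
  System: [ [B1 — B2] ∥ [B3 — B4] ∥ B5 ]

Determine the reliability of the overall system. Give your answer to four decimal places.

Series (B1 and B2): 0.934500 × 0.832700 = 0.778158
Series (B3 and B4): 0.740000 × 0.746800 = 0.552632
Parallel ([0.778158], [0.552632], and B5): 1 − (1 − 0.778158)(1 − 0.552632)(1 − 0.722000) = 0.9724

0.9724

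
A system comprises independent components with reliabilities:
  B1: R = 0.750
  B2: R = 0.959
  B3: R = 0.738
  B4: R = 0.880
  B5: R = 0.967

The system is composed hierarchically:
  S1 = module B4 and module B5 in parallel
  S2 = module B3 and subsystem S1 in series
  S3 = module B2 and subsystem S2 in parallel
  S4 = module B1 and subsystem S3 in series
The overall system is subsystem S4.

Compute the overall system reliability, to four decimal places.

0.7419

Parallel (B4 and B5): 1 − (1 − 0.880000)(1 − 0.967000) = 0.996040
Series (B3 and [0.996040]): 0.738000 × 0.996040 = 0.735078
Parallel (B2 and [0.735078]): 1 − (1 − 0.959000)(1 − 0.735078) = 0.989138
Series (B1 and [0.989138]): 0.750000 × 0.989138 = 0.7419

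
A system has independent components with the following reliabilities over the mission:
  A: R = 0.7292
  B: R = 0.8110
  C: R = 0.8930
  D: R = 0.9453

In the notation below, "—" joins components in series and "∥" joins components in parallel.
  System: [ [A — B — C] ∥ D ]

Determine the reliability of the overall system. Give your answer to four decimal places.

Series (A, B, and C): 0.729200 × 0.811000 × 0.893000 = 0.528103
Parallel ([0.528103] and D): 1 − (1 − 0.528103)(1 − 0.945300) = 0.9742

0.9742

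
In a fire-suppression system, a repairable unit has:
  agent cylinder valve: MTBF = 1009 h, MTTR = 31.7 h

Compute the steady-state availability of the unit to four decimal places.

0.9695

A(agent cylinder valve) = MTBF/(MTBF+MTTR) = 1009/(1009+31.7) = 0.9695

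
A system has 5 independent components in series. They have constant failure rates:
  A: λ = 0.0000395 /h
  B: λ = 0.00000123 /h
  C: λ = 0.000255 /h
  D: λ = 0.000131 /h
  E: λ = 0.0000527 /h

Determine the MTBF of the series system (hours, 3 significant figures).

Series of exponential components: λ_sys = Σ λ_i
λ_sys = 0.0000395 + 0.00000123 + 0.000255 + 0.000131 + 0.0000527 = 4.7943e-04 /h
MTBF = 1 / λ_sys = 2090 h

2090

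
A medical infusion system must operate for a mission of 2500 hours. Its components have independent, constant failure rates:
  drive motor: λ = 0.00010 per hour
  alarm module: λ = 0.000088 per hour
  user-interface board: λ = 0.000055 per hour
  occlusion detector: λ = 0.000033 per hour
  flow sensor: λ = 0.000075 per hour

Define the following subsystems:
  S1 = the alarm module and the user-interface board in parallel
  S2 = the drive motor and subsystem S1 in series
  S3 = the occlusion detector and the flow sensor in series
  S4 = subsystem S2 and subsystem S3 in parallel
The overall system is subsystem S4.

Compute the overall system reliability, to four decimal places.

0.9430

R(drive motor) = exp(−0.00010 × 2500) = 0.778801
R(alarm module) = exp(−0.000088 × 2500) = 0.802519
R(user-interface board) = exp(−0.000055 × 2500) = 0.871534
R(occlusion detector) = exp(−0.000033 × 2500) = 0.920811
R(flow sensor) = exp(−0.000075 × 2500) = 0.829029
Parallel (alarm module and user-interface board): 1 − (1 − 0.802519)(1 − 0.871534) = 0.974630
Series (drive motor and [0.974630]): 0.778801 × 0.974630 = 0.759043
Series (occlusion detector and flow sensor): 0.920811 × 0.829029 = 0.763379
Parallel ([0.759043] and [0.763379]): 1 − (1 − 0.759043)(1 − 0.763379) = 0.9430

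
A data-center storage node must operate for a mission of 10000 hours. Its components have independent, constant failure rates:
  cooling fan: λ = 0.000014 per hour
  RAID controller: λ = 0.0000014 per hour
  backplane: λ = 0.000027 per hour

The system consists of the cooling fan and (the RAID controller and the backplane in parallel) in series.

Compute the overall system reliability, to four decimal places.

0.8665

R(cooling fan) = exp(−0.000014 × 10000) = 0.869358
R(RAID controller) = exp(−0.0000014 × 10000) = 0.986098
R(backplane) = exp(−0.000027 × 10000) = 0.763379
Parallel (RAID controller and backplane): 1 − (1 − 0.986098)(1 − 0.763379) = 0.996710
Series (cooling fan and [0.996710]): 0.869358 × 0.996710 = 0.8665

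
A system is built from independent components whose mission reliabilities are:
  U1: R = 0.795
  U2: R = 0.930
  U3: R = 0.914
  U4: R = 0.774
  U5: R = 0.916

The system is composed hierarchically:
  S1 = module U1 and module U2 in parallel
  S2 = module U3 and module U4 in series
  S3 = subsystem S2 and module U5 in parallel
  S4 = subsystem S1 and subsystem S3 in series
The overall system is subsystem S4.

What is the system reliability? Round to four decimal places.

Parallel (U1 and U2): 1 − (1 − 0.795000)(1 − 0.930000) = 0.985650
Series (U3 and U4): 0.914000 × 0.774000 = 0.707436
Parallel ([0.707436] and U5): 1 − (1 − 0.707436)(1 − 0.916000) = 0.975425
Series ([0.985650] and [0.975425]): 0.985650 × 0.975425 = 0.9614

0.9614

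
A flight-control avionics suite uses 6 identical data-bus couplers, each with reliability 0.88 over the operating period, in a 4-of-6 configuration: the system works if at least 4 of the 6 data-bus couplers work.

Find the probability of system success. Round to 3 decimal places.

R = Σ_{i=4}^{6} C(6,i) p^i (1−p)^{6−i} with p = 0.88
C(6,4)·0.88^4·0.12^2 = 0.12953
C(6,5)·0.88^5·0.12^1 = 0.37997
C(6,6)·0.88^6·0.12^0 = 0.46440
Sum = 0.974

0.974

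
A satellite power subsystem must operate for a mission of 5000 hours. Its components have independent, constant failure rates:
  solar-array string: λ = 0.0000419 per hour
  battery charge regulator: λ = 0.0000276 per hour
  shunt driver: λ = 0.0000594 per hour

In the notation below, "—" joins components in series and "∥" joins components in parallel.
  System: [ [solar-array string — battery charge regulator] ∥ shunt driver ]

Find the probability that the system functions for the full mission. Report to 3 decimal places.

0.925

R(solar-array string) = exp(−0.0000419 × 5000) = 0.81099
R(battery charge regulator) = exp(−0.0000276 × 5000) = 0.87110
R(shunt driver) = exp(−0.0000594 × 5000) = 0.74304
Series (solar-array string and battery charge regulator): 0.81099 × 0.87110 = 0.70645
Parallel ([0.70645] and shunt driver): 1 − (1 − 0.70645)(1 − 0.74304) = 0.925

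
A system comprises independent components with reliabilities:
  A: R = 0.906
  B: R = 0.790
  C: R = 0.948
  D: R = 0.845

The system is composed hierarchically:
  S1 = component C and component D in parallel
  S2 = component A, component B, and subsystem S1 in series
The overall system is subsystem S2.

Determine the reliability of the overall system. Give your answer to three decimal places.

0.710

Parallel (C and D): 1 − (1 − 0.94800)(1 − 0.84500) = 0.99194
Series (A, B, and [0.99194]): 0.90600 × 0.79000 × 0.99194 = 0.710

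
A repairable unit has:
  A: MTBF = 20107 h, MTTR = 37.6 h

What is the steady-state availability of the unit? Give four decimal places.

A(A) = MTBF/(MTBF+MTTR) = 20107/(20107+37.6) = 0.9981

0.9981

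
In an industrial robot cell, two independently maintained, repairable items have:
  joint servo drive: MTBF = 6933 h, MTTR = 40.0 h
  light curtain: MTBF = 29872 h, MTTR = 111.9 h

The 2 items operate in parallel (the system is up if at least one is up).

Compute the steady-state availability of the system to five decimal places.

0.99998

A(joint servo drive) = MTBF/(MTBF+MTTR) = 6933/(6933+40.0) = 0.994264
A(light curtain) = MTBF/(MTBF+MTTR) = 29872/(29872+111.9) = 0.996268
Parallel availability: 1 − (1 − 0.994264)(1 − 0.996268) = 0.99998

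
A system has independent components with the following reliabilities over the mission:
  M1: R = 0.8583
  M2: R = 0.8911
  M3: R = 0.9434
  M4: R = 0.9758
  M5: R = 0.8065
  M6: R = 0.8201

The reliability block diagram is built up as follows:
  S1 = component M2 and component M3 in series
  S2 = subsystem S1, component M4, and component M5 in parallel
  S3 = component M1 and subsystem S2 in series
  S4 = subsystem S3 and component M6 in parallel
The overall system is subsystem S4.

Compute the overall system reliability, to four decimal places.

0.9744

Series (M2 and M3): 0.891100 × 0.943400 = 0.840664
Parallel ([0.840664], M4, and M5): 1 − (1 − 0.840664)(1 − 0.975800)(1 − 0.806500) = 0.999254
Series (M1 and [0.999254]): 0.858300 × 0.999254 = 0.857660
Parallel ([0.857660] and M6): 1 − (1 − 0.857660)(1 − 0.820100) = 0.9744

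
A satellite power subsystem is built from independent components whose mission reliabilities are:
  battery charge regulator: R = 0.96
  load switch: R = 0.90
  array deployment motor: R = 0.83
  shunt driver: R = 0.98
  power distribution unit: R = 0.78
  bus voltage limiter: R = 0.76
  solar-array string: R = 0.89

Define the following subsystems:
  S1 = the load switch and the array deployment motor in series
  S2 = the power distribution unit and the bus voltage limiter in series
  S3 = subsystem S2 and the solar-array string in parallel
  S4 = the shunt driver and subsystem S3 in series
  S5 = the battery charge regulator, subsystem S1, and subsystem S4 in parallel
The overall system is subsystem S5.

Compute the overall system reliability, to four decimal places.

Series (load switch and array deployment motor): 0.900000 × 0.830000 = 0.747000
Series (power distribution unit and bus voltage limiter): 0.780000 × 0.760000 = 0.592800
Parallel ([0.592800] and solar-array string): 1 − (1 − 0.592800)(1 − 0.890000) = 0.955208
Series (shunt driver and [0.955208]): 0.980000 × 0.955208 = 0.936104
Parallel (battery charge regulator, [0.747000], and [0.936104]): 1 − (1 − 0.960000)(1 − 0.747000)(1 − 0.936104) = 0.9994

0.9994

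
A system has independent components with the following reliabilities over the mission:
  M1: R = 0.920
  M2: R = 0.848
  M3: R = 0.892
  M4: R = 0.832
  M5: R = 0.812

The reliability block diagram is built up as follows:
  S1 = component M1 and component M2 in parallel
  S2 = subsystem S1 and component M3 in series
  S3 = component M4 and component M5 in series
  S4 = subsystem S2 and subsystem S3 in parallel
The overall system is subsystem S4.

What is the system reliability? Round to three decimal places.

0.961

Parallel (M1 and M2): 1 − (1 − 0.92000)(1 − 0.84800) = 0.98784
Series ([0.98784] and M3): 0.98784 × 0.89200 = 0.88115
Series (M4 and M5): 0.83200 × 0.81200 = 0.67558
Parallel ([0.88115] and [0.67558]): 1 − (1 − 0.88115)(1 − 0.67558) = 0.961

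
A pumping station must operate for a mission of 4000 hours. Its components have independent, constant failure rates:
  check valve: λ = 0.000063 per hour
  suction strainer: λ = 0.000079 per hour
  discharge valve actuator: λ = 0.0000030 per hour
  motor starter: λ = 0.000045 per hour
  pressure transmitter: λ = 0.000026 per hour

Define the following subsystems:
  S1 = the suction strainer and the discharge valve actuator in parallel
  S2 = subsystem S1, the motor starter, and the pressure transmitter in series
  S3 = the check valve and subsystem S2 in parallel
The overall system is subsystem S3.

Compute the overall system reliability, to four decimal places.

R(check valve) = exp(−0.000063 × 4000) = 0.777245
R(suction strainer) = exp(−0.000079 × 4000) = 0.729059
R(discharge valve actuator) = exp(−0.0000030 × 4000) = 0.988072
R(motor starter) = exp(−0.000045 × 4000) = 0.835270
R(pressure transmitter) = exp(−0.000026 × 4000) = 0.901225
Parallel (suction strainer and discharge valve actuator): 1 − (1 − 0.729059)(1 − 0.988072) = 0.996768
Series ([0.996768], motor starter, and pressure transmitter): 0.996768 × 0.835270 × 0.901225 = 0.750333
Parallel (check valve and [0.750333]): 1 − (1 − 0.777245)(1 − 0.750333) = 0.9444

0.9444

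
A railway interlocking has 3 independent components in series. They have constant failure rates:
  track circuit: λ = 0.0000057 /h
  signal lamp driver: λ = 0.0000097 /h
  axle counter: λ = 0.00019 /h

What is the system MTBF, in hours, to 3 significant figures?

4870

Series of exponential components: λ_sys = Σ λ_i
λ_sys = 0.0000057 + 0.0000097 + 0.00019 = 2.0540e-04 /h
MTBF = 1 / λ_sys = 4870 h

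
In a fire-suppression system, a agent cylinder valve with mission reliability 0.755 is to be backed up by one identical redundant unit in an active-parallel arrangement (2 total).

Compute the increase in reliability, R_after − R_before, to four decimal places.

R_before = 0.755
R_after = 1 − (1 − 0.755)^2 = 0.9400
ΔR = 0.9400 − 0.755 = 0.1850

0.1850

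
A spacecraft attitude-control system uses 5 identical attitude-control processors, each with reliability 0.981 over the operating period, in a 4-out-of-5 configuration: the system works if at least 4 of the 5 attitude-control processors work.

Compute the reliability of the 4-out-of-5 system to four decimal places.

0.9965

R = Σ_{i=4}^{5} C(5,i) p^i (1−p)^{5−i} with p = 0.981
C(5,4)·0.981^4·0.019^1 = 0.087983
C(5,5)·0.981^5·0.019^0 = 0.908542
Sum = 0.9965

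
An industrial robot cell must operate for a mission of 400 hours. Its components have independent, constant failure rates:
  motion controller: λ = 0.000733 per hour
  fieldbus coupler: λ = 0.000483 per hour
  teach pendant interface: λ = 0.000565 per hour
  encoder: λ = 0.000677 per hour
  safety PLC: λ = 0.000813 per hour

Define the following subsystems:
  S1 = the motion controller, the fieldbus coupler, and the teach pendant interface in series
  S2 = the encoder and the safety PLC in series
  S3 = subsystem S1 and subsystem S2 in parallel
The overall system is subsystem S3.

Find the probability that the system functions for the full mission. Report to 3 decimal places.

0.771

R(motion controller) = exp(−0.000733 × 400) = 0.74587
R(fieldbus coupler) = exp(−0.000483 × 400) = 0.82432
R(teach pendant interface) = exp(−0.000565 × 400) = 0.79772
R(encoder) = exp(−0.000677 × 400) = 0.76277
R(safety PLC) = exp(−0.000813 × 400) = 0.72238
Series (motion controller, fieldbus coupler, and teach pendant interface): 0.74587 × 0.82432 × 0.79772 = 0.49047
Series (encoder and safety PLC): 0.76277 × 0.72238 = 0.55101
Parallel ([0.49047] and [0.55101]): 1 − (1 − 0.49047)(1 − 0.55101) = 0.771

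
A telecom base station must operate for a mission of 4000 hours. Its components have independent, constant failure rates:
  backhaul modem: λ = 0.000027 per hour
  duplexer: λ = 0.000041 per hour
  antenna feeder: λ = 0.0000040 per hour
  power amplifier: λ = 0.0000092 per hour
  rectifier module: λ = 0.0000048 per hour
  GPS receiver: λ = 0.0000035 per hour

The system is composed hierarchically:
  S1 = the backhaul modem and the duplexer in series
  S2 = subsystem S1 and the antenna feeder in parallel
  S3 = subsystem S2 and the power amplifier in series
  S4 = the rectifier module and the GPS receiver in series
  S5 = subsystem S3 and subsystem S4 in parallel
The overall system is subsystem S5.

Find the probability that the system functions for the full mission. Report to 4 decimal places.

R(backhaul modem) = exp(−0.000027 × 4000) = 0.897628
R(duplexer) = exp(−0.000041 × 4000) = 0.848742
R(antenna feeder) = exp(−0.0000040 × 4000) = 0.984127
R(power amplifier) = exp(−0.0000092 × 4000) = 0.963869
R(rectifier module) = exp(−0.0000048 × 4000) = 0.980983
R(GPS receiver) = exp(−0.0000035 × 4000) = 0.986098
Series (backhaul modem and duplexer): 0.897628 × 0.848742 = 0.761855
Parallel ([0.761855] and antenna feeder): 1 − (1 − 0.761855)(1 − 0.984127) = 0.996220
Series ([0.996220] and power amplifier): 0.996220 × 0.963869 = 0.960226
Series (rectifier module and GPS receiver): 0.980983 × 0.986098 = 0.967345
Parallel ([0.960226] and [0.967345]): 1 − (1 − 0.960226)(1 − 0.967345) = 0.9987

0.9987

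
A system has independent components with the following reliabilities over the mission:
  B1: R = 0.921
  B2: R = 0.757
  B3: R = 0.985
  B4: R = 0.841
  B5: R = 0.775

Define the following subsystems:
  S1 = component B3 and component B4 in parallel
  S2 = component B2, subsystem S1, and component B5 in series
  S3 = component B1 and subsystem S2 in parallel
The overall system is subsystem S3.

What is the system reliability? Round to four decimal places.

Parallel (B3 and B4): 1 − (1 − 0.985000)(1 − 0.841000) = 0.997615
Series (B2, [0.997615], and B5): 0.757000 × 0.997615 × 0.775000 = 0.585276
Parallel (B1 and [0.585276]): 1 − (1 − 0.921000)(1 − 0.585276) = 0.9672

0.9672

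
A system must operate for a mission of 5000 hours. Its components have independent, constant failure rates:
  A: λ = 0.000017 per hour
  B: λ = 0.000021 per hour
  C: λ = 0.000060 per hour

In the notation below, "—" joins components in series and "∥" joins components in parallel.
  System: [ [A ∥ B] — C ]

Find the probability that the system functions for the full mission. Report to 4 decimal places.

R(A) = exp(−0.000017 × 5000) = 0.918512
R(B) = exp(−0.000021 × 5000) = 0.900325
R(C) = exp(−0.000060 × 5000) = 0.740818
Parallel (A and B): 1 − (1 − 0.918512)(1 − 0.900325) = 0.991878
Series ([0.991878] and C): 0.991878 × 0.740818 = 0.7348

0.7348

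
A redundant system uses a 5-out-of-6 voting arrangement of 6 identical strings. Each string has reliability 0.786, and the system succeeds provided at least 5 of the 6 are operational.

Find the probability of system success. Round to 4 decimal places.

R = Σ_{i=5}^{6} C(6,i) p^i (1−p)^{6−i} with p = 0.786
C(6,5)·0.786^5·0.214^1 = 0.385192
C(6,6)·0.786^6·0.214^0 = 0.235795
Sum = 0.6210

0.6210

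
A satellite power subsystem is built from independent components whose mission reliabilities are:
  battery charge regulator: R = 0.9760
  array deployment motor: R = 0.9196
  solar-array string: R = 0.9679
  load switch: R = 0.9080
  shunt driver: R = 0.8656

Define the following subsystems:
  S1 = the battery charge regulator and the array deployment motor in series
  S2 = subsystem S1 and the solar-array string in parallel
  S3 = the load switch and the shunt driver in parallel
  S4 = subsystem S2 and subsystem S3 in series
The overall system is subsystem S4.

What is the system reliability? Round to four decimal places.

Series (battery charge regulator and array deployment motor): 0.976000 × 0.919600 = 0.897530
Parallel ([0.897530] and solar-array string): 1 − (1 − 0.897530)(1 − 0.967900) = 0.996711
Parallel (load switch and shunt driver): 1 − (1 − 0.908000)(1 − 0.865600) = 0.987635
Series ([0.996711] and [0.987635]): 0.996711 × 0.987635 = 0.9844

0.9844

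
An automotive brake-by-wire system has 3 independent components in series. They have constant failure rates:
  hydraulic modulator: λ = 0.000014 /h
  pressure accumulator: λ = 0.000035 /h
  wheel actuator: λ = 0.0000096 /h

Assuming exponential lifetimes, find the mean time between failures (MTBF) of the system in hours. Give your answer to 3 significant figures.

Series of exponential components: λ_sys = Σ λ_i
λ_sys = 0.000014 + 0.000035 + 0.0000096 = 5.8600e-05 /h
MTBF = 1 / λ_sys = 17100 h

17100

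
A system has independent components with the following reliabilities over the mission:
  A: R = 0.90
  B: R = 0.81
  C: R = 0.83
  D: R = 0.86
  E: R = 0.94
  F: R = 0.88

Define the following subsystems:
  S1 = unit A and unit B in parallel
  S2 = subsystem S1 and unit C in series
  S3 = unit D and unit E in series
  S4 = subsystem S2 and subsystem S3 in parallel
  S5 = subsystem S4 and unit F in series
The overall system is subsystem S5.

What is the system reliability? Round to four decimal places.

Parallel (A and B): 1 − (1 − 0.900000)(1 − 0.810000) = 0.981000
Series ([0.981000] and C): 0.981000 × 0.830000 = 0.814230
Series (D and E): 0.860000 × 0.940000 = 0.808400
Parallel ([0.814230] and [0.808400]): 1 − (1 − 0.814230)(1 − 0.808400) = 0.964406
Series ([0.964406] and F): 0.964406 × 0.880000 = 0.8487

0.8487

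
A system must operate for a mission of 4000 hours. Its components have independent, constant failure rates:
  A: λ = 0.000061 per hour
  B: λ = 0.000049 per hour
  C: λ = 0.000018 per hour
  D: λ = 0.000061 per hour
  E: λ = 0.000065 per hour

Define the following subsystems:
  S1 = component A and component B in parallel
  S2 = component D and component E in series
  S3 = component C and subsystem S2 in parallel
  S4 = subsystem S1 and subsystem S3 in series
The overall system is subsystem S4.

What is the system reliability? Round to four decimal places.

0.9350

R(A) = exp(−0.000061 × 4000) = 0.783488
R(B) = exp(−0.000049 × 4000) = 0.822012
R(C) = exp(−0.000018 × 4000) = 0.930531
R(D) = exp(−0.000061 × 4000) = 0.783488
R(E) = exp(−0.000065 × 4000) = 0.771052
Parallel (A and B): 1 − (1 − 0.783488)(1 − 0.822012) = 0.961463
Series (D and E): 0.783488 × 0.771052 = 0.604110
Parallel (C and [0.604110]): 1 − (1 − 0.930531)(1 − 0.604110) = 0.972498
Series ([0.961463] and [0.972498]): 0.961463 × 0.972498 = 0.9350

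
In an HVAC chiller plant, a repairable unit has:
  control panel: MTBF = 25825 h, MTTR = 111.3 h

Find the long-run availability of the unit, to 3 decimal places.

0.996

A(control panel) = MTBF/(MTBF+MTTR) = 25825/(25825+111.3) = 0.996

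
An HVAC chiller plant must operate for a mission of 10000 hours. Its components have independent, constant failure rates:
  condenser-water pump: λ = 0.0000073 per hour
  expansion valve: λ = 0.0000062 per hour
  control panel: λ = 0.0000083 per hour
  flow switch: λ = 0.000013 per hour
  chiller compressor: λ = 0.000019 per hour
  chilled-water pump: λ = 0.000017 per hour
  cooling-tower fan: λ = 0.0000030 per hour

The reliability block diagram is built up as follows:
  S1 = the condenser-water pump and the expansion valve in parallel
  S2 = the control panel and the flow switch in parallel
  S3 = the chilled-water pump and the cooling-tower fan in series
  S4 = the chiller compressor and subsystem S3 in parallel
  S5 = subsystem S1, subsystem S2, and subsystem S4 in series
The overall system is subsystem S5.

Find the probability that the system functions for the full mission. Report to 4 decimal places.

0.9552

R(condenser-water pump) = exp(−0.0000073 × 10000) = 0.929601
R(expansion valve) = exp(−0.0000062 × 10000) = 0.939883
R(control panel) = exp(−0.0000083 × 10000) = 0.920351
R(flow switch) = exp(−0.000013 × 10000) = 0.878095
R(chiller compressor) = exp(−0.000019 × 10000) = 0.826959
R(chilled-water pump) = exp(−0.000017 × 10000) = 0.843665
R(cooling-tower fan) = exp(−0.0000030 × 10000) = 0.970446
Parallel (condenser-water pump and expansion valve): 1 − (1 − 0.929601)(1 − 0.939883) = 0.995768
Parallel (control panel and flow switch): 1 − (1 − 0.920351)(1 − 0.878095) = 0.990290
Series (chilled-water pump and cooling-tower fan): 0.843665 × 0.970446 = 0.818731
Parallel (chiller compressor and [0.818731]): 1 − (1 − 0.826959)(1 − 0.818731) = 0.968633
Series ([0.995768], [0.990290], and [0.968633]): 0.995768 × 0.990290 × 0.968633 = 0.9552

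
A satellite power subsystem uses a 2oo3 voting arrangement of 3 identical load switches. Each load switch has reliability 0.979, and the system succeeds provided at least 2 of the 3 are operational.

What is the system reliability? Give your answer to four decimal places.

R = Σ_{i=2}^{3} C(3,i) p^i (1−p)^{3−i} with p = 0.979
C(3,2)·0.979^2·0.021^1 = 0.060382
C(3,3)·0.979^3·0.021^0 = 0.938314
Sum = 0.9987

0.9987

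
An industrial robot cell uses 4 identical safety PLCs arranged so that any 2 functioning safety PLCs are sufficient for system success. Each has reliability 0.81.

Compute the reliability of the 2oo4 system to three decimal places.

0.976

R = Σ_{i=2}^{4} C(4,i) p^i (1−p)^{4−i} with p = 0.81
C(4,2)·0.81^2·0.19^2 = 0.14211
C(4,3)·0.81^3·0.19^1 = 0.40390
C(4,4)·0.81^4·0.19^0 = 0.43047
Sum = 0.976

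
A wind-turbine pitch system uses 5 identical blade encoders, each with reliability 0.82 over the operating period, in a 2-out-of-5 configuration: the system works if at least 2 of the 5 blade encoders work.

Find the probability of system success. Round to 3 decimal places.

0.996

R = Σ_{i=2}^{5} C(5,i) p^i (1−p)^{5−i} with p = 0.82
C(5,2)·0.82^2·0.18^3 = 0.03921
C(5,3)·0.82^3·0.18^2 = 0.17864
C(5,4)·0.82^4·0.18^1 = 0.40691
C(5,5)·0.82^5·0.18^0 = 0.37074
Sum = 0.996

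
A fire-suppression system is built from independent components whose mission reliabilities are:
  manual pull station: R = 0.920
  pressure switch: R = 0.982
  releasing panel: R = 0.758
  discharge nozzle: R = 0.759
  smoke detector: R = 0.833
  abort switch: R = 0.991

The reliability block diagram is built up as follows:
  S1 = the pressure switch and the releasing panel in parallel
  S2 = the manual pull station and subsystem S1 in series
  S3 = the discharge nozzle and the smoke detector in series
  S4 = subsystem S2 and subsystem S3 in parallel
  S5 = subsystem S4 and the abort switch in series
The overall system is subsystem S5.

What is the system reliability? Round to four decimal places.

Parallel (pressure switch and releasing panel): 1 − (1 − 0.982000)(1 − 0.758000) = 0.995644
Series (manual pull station and [0.995644]): 0.920000 × 0.995644 = 0.915992
Series (discharge nozzle and smoke detector): 0.759000 × 0.833000 = 0.632247
Parallel ([0.915992] and [0.632247]): 1 − (1 − 0.915992)(1 − 0.632247) = 0.969106
Series ([0.969106] and abort switch): 0.969106 × 0.991000 = 0.9604

0.9604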